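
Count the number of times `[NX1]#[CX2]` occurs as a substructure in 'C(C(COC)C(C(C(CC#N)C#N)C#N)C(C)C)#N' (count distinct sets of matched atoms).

4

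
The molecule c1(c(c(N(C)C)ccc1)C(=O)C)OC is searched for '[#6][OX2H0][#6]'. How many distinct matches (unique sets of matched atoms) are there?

[#6][OX2H0][#6] is the SMARTS for an ether: an aliphatic oxygen bridging two carbons with no H on the oxygen.
Exactly one fragment in the molecule meets all constraints, giving 1 match.

1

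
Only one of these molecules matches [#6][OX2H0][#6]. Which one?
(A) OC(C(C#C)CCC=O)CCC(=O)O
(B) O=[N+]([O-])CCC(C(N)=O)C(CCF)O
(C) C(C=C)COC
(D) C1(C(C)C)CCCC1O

[#6][OX2H0][#6] describes an aliphatic oxygen bridging two carbons with no H on the oxygen (an ether).
(A) has a hydroxyl group (-OH) but the oxygen has H1, not H0 bridging two carbons.
(B) has a hydroxyl group (-OH) but the oxygen has H1, not H0 bridging two carbons.
(C) contains a methoxy ether (-OCH3), which satisfies every atom and bond constraint.
(D) has a hydroxyl group (-OH) but the oxygen has H1, not H0 bridging two carbons.
So the answer is (C).

C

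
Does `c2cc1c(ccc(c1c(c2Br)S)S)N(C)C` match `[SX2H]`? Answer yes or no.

Yes

The pattern [SX2H] describes an aliphatic sulfur with two connections, one being H — a thiol.
The molecule carries a thiol (-SH), whose atoms satisfy every constraint of the query, so the pattern matches.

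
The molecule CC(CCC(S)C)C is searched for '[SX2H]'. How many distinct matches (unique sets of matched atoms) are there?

1

[SX2H] is the SMARTS for a thiol: an aliphatic sulfur with two connections, one being H.
Exactly one fragment in the molecule meets all constraints, giving 1 match.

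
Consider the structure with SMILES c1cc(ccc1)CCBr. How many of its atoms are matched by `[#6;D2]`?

7

The query [#6;D2] means: any carbon bonded to exactly two heavy atoms.
Check the 9 heavy atoms by environment: 2× C (D2) → match; 1× Br (D1) → no; 1× c (aromatic, D3) → no; 5× c (aromatic, D2) → match.
Summing the matching environments: 2 + 5 = 7 matching atoms.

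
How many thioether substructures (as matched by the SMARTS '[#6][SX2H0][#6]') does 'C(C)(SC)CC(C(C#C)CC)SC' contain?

2

[#6][SX2H0][#6] is the SMARTS for a thioether: an aliphatic sulfur bridging two carbons with no H on the sulfur.
The molecule carries 2 separate instances of a methylthio ether (-SCH3) meeting every constraint; each maps to a distinct set of atoms, giving 2 matches.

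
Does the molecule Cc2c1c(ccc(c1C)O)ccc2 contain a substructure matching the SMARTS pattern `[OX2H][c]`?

Yes

The pattern [OX2H][c] describes a hydroxyl oxygen attached to an aromatic carbon — a phenol.
The molecule carries a hydroxyl group (-OH), whose atoms satisfy every constraint of the query, so the pattern matches.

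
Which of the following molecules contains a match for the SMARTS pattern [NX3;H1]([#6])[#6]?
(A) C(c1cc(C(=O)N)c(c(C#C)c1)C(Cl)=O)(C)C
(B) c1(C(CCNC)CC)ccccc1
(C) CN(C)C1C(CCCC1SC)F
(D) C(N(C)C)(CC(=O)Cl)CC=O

B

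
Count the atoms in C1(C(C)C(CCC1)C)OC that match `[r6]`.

6

Check the 10 heavy atoms by environment: 6× C (in 6-ring) → match; 1× O (acyclic) → no; 3× C (acyclic) → no.
That gives 6 matching atoms.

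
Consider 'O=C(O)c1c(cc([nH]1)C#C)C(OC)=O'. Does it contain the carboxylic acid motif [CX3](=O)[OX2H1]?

Yes

The pattern [CX3](=O)[OX2H1] describes an sp2 carbon double-bonded to O and single-bonded to an -OH oxygen — a carboxylic acid.
The molecule carries a carboxylic acid group (-C(=O)OH), whose atoms satisfy every constraint of the query, so the pattern matches.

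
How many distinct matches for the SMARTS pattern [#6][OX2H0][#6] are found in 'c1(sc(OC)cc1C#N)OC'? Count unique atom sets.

[#6][OX2H0][#6] is the SMARTS for an ether: an aliphatic oxygen bridging two carbons with no H on the oxygen.
The molecule carries 2 separate instances of a methoxy ether (-OCH3) meeting every constraint; each maps to a distinct set of atoms, giving 2 matches.

2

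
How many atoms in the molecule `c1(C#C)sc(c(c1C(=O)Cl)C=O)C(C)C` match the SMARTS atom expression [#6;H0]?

The query [#6;H0] means: any carbon with no attached hydrogen.
Check the 15 heavy atoms by environment: 1× s (aromatic, H0) → no; 4× c (aromatic, H0) → match; 2× C (H0) → match; 2× O (H0) → no; 1× Cl (H0) → no; 3× C (H1) → no; 2× C (H3) → no.
Summing the matching environments: 4 + 2 = 6 matching atoms.

6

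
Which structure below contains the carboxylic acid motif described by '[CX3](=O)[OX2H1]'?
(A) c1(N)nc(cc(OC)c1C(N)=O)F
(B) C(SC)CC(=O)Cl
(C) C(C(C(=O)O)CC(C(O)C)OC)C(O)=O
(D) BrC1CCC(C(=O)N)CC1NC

[CX3](=O)[OX2H1] describes an sp2 carbon double-bonded to O and single-bonded to an -OH oxygen (a carboxylic acid).
(A) has a primary amide (-C(=O)NH2) but the carbonyl is bonded to N, not to an -OH oxygen.
(B) has an acyl chloride (-C(=O)Cl) but the carbonyl is bonded to Cl, not to an -OH oxygen.
(C) contains a carboxylic acid group (-C(=O)OH), which satisfies every atom and bond constraint.
(D) has a primary amide (-C(=O)NH2) but the carbonyl is bonded to N, not to an -OH oxygen.
So the answer is (C).

C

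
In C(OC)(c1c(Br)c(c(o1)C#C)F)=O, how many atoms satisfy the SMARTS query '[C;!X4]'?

3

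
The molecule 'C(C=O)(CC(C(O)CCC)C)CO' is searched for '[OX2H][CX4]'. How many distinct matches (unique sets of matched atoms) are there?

2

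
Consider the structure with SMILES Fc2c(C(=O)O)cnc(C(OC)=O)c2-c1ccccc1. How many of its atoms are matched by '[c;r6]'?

11

The query [c;r6] means: aromatic carbon that belongs to a six-membered ring.
Check the 20 heavy atoms by environment: 1× n (aromatic, in 6-ring) → no; 11× c (aromatic, in 6-ring) → match; 3× C (acyclic) → no; 4× O (acyclic) → no; 1× F (acyclic) → no.
That gives 11 matching atoms.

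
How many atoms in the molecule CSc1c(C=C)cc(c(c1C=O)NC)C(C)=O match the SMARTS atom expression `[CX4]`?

3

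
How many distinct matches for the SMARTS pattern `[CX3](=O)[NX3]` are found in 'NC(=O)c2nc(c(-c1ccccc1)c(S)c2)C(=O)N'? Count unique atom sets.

2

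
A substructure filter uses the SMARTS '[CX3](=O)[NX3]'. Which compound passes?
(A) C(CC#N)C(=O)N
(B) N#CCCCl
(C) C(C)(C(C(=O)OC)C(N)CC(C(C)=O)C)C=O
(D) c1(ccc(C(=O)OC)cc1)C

A

[CX3](=O)[NX3] describes a carbonyl carbon bonded to a trivalent nitrogen (an amide).
(A) contains a primary amide (-C(=O)NH2), which satisfies every atom and bond constraint.
(B) has a nitrile (-C#N) but the nitrile N is NX1 (triple-bonded), not NX3.
(C) has a primary amino group (-NH2) but the -NH2 is not attached to a carbonyl carbon.
(D) has a methyl-ester group (-C(=O)OCH3) but the carbonyl is bonded to O, not to an NX3 nitrogen.
So the answer is (A).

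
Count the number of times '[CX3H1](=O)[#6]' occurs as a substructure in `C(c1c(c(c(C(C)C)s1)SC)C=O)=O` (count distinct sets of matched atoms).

[CX3H1](=O)[#6] is the SMARTS for an aldehyde: an sp2 carbon with one H, double-bonded to O and single-bonded to carbon.
The molecule carries 2 separate instances of an aldehyde (-CHO) meeting every constraint; each maps to a distinct set of atoms, giving 2 matches.

2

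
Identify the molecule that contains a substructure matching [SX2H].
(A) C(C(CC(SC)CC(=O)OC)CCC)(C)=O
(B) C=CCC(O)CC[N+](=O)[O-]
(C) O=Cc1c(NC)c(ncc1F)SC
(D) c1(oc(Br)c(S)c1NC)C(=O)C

D

[SX2H] describes an aliphatic sulfur with two connections, one being H (a thiol).
(A) has a methylthio ether (-SCH3) but the sulfur has H0 (bonded to two carbons), not H1.
(B) has a hydroxyl group (-OH) but it is an -OH, not an -SH.
(C) has a methylthio ether (-SCH3) but the sulfur has H0 (bonded to two carbons), not H1.
(D) contains a thiol (-SH), which satisfies every atom and bond constraint.
So the answer is (D).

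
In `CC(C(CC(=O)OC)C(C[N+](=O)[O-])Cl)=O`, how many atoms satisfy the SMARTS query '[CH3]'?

The query [CH3] means: aliphatic carbon with exactly three hydrogens.
Check the 15 heavy atoms by environment: 2× C (H2) → no; 2× C (H1) → no; 2× C (H0) → no; 4× O (H0) → no; 2× C (H3) → match; 1× Cl (H0) → no; 1× N (charge +1, H0) → no; 1× O (charge -1, H0) → no.
That gives 2 matching atoms.

2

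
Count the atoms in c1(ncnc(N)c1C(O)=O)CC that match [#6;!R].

The query [#6;!R] means: carbon not in any ring.
Check the 12 heavy atoms by environment: 2× n (aromatic, in 6-ring) → no; 4× c (aromatic, in 6-ring) → no; 1× N (acyclic) → no; 3× C (acyclic) → match; 2× O (acyclic) → no.
That gives 3 matching atoms.

3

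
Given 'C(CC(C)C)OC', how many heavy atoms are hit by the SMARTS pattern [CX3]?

Check the 7 heavy atoms by environment: 6× C (X4) → no; 1× O (X2) → no.
No environment satisfies the query, so 0 matching atoms.

0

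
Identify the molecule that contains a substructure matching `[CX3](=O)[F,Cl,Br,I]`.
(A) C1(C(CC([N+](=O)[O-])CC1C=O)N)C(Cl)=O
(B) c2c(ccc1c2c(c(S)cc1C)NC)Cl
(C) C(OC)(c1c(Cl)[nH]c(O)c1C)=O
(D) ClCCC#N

A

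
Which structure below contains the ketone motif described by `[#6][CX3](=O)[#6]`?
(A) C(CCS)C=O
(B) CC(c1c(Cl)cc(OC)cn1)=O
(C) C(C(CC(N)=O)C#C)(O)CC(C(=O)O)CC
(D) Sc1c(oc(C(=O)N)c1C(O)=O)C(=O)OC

[#6][CX3](=O)[#6] describes a carbonyl carbon (no H) flanked by two carbons (a ketone).
(A) has an aldehyde (-CHO) but the carbonyl carbon has H1, so it is not flanked by two carbons.
(B) contains an acetyl/ketone group (-C(=O)CH3), which satisfies every atom and bond constraint.
(C) has a carboxylic acid group (-C(=O)OH) but one neighbour of the carbonyl carbon is O, not C.
(D) has a primary amide (-C(=O)NH2) but one neighbour of the carbonyl carbon is N, not C.
So the answer is (B).

B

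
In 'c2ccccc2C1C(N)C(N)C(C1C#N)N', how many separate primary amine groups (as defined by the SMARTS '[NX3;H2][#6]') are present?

[NX3;H2][#6] is the SMARTS for a primary amine: a trivalent nitrogen with two H attached to carbon.
The molecule carries 3 separate instances of a primary amino group (-NH2) meeting every constraint; each maps to a distinct set of atoms, giving 3 matches.

3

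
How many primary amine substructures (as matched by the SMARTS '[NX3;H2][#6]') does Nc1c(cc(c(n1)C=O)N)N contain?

3

[NX3;H2][#6] is the SMARTS for a primary amine: a trivalent nitrogen with two H attached to carbon.
The molecule carries 3 separate instances of a primary amino group (-NH2) meeting every constraint; each maps to a distinct set of atoms, giving 3 matches.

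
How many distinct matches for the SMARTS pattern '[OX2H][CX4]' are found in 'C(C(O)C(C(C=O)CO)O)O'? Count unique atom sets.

[OX2H][CX4] is the SMARTS for an aliphatic alcohol: a hydroxyl oxygen bound to an sp3 (X4) carbon.
The molecule carries 4 separate instances of a hydroxyl group (-OH) meeting every constraint; each maps to a distinct set of atoms, giving 4 matches.

4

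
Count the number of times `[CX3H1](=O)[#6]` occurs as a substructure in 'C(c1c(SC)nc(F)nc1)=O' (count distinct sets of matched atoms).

[CX3H1](=O)[#6] is the SMARTS for an aldehyde: an sp2 carbon with one H, double-bonded to O and single-bonded to carbon.
Exactly one fragment in the molecule meets all constraints, giving 1 match.

1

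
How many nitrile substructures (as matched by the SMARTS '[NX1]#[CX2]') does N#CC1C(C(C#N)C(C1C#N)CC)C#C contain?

3

[NX1]#[CX2] is the SMARTS for a nitrile: a nitrogen triple-bonded to a two-connected carbon.
The molecule carries 3 separate instances of a nitrile (-C#N) meeting every constraint; each maps to a distinct set of atoms, giving 3 matches.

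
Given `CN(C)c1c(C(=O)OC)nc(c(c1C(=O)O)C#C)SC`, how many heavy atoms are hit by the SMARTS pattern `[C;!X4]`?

The query [C;!X4] means: aliphatic carbon that does not have four total connections.
Check the 20 heavy atoms by environment: 1× n (aromatic, X2) → no; 5× c (aromatic, X3) → no; 1× N (X3) → no; 4× C (X4) → no; 2× C (X3) → match; 2× O (X1) → no; 2× O (X2) → no; 1× S (X2) → no; 2× C (X2) → match.
Summing the matching environments: 2 + 2 = 4 matching atoms.

4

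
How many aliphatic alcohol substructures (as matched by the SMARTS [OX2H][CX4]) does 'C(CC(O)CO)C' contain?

[OX2H][CX4] is the SMARTS for an aliphatic alcohol: a hydroxyl oxygen bound to an sp3 (X4) carbon.
The molecule carries 2 separate instances of a hydroxyl group (-OH) meeting every constraint; each maps to a distinct set of atoms, giving 2 matches.

2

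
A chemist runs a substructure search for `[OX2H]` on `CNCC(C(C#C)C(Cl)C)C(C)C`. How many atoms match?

The query [OX2H] means: aliphatic oxygen with two connections, one of which is H — an -OH oxygen.
Check the 13 heavy atoms by environment: 1× C (H2, X4) → no; 4× C (H1, X4) → no; 4× C (H3, X4) → no; 1× C (H0, X2) → no; 1× C (H1, X2) → no; 1× Cl (H0, X1) → no; 1× N (H1, X3) → no.
No environment satisfies the query, so 0 matching atoms.

0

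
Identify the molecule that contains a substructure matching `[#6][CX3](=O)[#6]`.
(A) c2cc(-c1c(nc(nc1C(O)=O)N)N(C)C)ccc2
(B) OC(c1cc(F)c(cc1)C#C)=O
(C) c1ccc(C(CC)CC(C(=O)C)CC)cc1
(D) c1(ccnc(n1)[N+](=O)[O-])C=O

C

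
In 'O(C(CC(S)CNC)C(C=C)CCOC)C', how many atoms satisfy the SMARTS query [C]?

12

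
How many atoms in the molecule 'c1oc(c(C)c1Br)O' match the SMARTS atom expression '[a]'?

5

The query [a] means: a matches any aromatic atom.
Check the 8 heavy atoms by environment: 1× o (aromatic) → match; 4× c (aromatic) → match; 1× C → no; 1× Br → no; 1× O → no.
Summing the matching environments: 1 + 4 = 5 matching atoms.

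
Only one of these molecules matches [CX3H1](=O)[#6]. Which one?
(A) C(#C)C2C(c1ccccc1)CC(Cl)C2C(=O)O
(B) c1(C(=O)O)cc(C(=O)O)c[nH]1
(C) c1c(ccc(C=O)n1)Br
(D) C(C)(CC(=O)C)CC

C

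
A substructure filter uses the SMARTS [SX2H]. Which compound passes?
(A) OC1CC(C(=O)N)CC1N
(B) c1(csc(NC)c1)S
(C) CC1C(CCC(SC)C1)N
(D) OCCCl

B

[SX2H] describes an aliphatic sulfur with two connections, one being H (a thiol).
(A) has a hydroxyl group (-OH) but it is an -OH, not an -SH.
(B) contains a thiol (-SH), which satisfies every atom and bond constraint.
(C) has a methylthio ether (-SCH3) but the sulfur has H0 (bonded to two carbons), not H1.
(D) has a hydroxyl group (-OH) but it is an -OH, not an -SH.
So the answer is (B).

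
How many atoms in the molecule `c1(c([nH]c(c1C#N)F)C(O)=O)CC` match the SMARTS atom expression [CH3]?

1

The query [CH3] means: aliphatic carbon with exactly three hydrogens.
Check the 13 heavy atoms by environment: 1× n (aromatic, H1) → no; 4× c (aromatic, H0) → no; 1× C (H2) → no; 1× C (H3) → match; 2× C (H0) → no; 1× O (H0) → no; 1× O (H1) → no; 1× F (H0) → no; 1× N (H0) → no.
That gives 1 matching atom.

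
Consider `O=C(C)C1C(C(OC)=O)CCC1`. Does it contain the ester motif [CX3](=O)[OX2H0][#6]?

The pattern [CX3](=O)[OX2H0][#6] describes a carbonyl carbon bonded to an oxygen that is itself bonded to carbon (no H on that O) — an ester.
The molecule carries a methyl-ester group (-C(=O)OCH3), whose atoms satisfy every constraint of the query, so the pattern matches.

Yes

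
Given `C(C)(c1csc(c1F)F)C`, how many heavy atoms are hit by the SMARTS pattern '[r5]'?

5

The query [r5] means: r5 matches atoms in a five-membered ring.
Check the 10 heavy atoms by environment: 1× s (aromatic, in 5-ring) → match; 4× c (aromatic, in 5-ring) → match; 2× F (acyclic) → no; 3× C (acyclic) → no.
Summing the matching environments: 1 + 4 = 5 matching atoms.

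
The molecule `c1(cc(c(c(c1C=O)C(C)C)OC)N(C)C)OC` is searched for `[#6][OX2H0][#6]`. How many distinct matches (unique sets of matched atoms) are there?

2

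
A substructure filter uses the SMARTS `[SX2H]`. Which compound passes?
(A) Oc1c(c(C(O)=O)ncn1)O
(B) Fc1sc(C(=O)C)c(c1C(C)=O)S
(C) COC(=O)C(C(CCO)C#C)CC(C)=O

B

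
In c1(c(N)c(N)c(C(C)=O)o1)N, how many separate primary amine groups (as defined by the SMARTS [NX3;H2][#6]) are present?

3

[NX3;H2][#6] is the SMARTS for a primary amine: a trivalent nitrogen with two H attached to carbon.
The molecule carries 3 separate instances of a primary amino group (-NH2) meeting every constraint; each maps to a distinct set of atoms, giving 3 matches.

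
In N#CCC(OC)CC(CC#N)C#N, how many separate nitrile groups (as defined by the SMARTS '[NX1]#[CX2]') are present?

3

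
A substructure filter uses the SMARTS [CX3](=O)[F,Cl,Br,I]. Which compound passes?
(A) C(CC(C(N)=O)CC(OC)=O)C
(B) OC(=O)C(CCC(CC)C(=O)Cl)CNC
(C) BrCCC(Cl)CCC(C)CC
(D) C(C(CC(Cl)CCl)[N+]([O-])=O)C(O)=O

[CX3](=O)[F,Cl,Br,I] describes a carbonyl carbon bonded to a halogen (an acyl halide).
(A) has a methyl-ester group (-C(=O)OCH3) but the carbonyl is bonded to -O-C, not to a halogen.
(B) contains an acyl chloride (-C(=O)Cl), which satisfies every atom and bond constraint.
(C) has a chloro substituent but the Cl is not on a carbonyl carbon.
(D) has a chloro substituent but the Cl is not on a carbonyl carbon.
So the answer is (B).

B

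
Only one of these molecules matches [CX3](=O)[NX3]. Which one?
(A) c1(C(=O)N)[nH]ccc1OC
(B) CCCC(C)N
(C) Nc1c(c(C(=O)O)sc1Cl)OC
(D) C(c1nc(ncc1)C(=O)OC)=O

A

[CX3](=O)[NX3] describes a carbonyl carbon bonded to a trivalent nitrogen (an amide).
(A) contains a primary amide (-C(=O)NH2), which satisfies every atom and bond constraint.
(B) has a primary amino group (-NH2) but the -NH2 is not attached to a carbonyl carbon.
(C) has a primary amino group (-NH2) but the -NH2 is not attached to a carbonyl carbon.
(D) has a methyl-ester group (-C(=O)OCH3) but the carbonyl is bonded to O, not to an NX3 nitrogen.
So the answer is (A).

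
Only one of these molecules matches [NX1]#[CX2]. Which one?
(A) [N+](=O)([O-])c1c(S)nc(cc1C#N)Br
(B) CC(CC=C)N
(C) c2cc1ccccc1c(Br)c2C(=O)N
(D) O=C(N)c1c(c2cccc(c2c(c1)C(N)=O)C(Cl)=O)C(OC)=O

A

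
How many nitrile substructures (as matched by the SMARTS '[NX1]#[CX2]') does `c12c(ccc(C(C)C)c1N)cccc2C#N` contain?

1

[NX1]#[CX2] is the SMARTS for a nitrile: a nitrogen triple-bonded to a two-connected carbon.
Exactly one fragment in the molecule meets all constraints, giving 1 match.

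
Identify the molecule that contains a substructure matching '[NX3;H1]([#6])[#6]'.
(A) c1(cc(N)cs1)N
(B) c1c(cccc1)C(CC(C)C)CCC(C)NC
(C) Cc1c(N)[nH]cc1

B

[NX3;H1]([#6])[#6] describes a trivalent nitrogen with one H, bonded to two carbons (a secondary amine).
(A) has a primary amino group (-NH2) but the nitrogen has H2 and only one carbon neighbour.
(B) contains an N-methylamino group (-NHCH3), which satisfies every atom and bond constraint.
(C) has a primary amino group (-NH2) but the nitrogen has H2 and only one carbon neighbour.
So the answer is (B).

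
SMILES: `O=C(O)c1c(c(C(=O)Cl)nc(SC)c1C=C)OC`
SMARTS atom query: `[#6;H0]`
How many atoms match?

7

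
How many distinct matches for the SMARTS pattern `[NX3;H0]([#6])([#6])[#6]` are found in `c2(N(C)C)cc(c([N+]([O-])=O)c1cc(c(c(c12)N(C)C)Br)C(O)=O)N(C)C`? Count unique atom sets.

3

[NX3;H0]([#6])([#6])[#6] is the SMARTS for a tertiary amine: a trivalent nitrogen with no H, bonded to three carbons.
The molecule carries 3 separate instances of a dimethylamino group (-N(CH3)2) meeting every constraint; each maps to a distinct set of atoms, giving 3 matches.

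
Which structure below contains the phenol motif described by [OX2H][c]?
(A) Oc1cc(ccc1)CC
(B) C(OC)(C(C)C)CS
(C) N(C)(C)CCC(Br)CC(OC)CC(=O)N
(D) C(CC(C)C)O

A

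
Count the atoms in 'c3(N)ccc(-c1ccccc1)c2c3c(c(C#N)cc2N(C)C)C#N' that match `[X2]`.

2

The query [X2] means: any atom with exactly two total connections (bonds + H).
Check the 24 heavy atoms by environment: 16× c (aromatic, X3) → no; 2× N (X3) → no; 2× C (X4) → no; 2× C (X2) → match; 2× N (X1) → no.
That gives 2 matching atoms.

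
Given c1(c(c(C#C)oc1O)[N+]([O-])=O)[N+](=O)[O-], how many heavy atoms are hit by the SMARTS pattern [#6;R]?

The query [#6;R] means: carbon that is part of a ring.
Check the 14 heavy atoms by environment: 1× o (aromatic, in 5-ring) → no; 4× c (aromatic, in 5-ring) → match; 3× O (acyclic) → no; 2× N (charge +1, acyclic) → no; 2× O (charge -1, acyclic) → no; 2× C (acyclic) → no.
That gives 4 matching atoms.

4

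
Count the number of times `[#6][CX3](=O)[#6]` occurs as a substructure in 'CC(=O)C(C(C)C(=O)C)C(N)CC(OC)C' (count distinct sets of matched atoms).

2

[#6][CX3](=O)[#6] is the SMARTS for a ketone: a carbonyl carbon (no H) flanked by two carbons.
The molecule carries 2 separate instances of an acetyl/ketone group (-C(=O)CH3) meeting every constraint; each maps to a distinct set of atoms, giving 2 matches.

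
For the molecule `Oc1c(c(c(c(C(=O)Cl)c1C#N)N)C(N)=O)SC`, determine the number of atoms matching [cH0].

6

The query [cH0] means: aromatic carbon with no attached hydrogen (substituted or ring-fusion).
Check the 18 heavy atoms by environment: 6× c (aromatic, H0) → match; 1× S (H0) → no; 1× C (H3) → no; 2× N (H2) → no; 3× C (H0) → no; 2× O (H0) → no; 1× Cl (H0) → no; 1× N (H0) → no; 1× O (H1) → no.
That gives 6 matching atoms.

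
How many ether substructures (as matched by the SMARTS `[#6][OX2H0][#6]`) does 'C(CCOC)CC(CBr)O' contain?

1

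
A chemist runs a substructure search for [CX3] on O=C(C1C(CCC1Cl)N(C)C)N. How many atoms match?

Check the 12 heavy atoms by environment: 7× C (X4) → no; 1× C (X3) → match; 1× O (X1) → no; 2× N (X3) → no; 1× Cl (X1) → no.
That gives 1 matching atom.

1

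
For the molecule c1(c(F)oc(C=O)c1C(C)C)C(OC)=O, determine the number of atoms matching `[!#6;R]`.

1

Check the 15 heavy atoms by environment: 1× o (aromatic, in 5-ring) → match; 4× c (aromatic, in 5-ring) → no; 6× C (acyclic) → no; 3× O (acyclic) → no; 1× F (acyclic) → no.
That gives 1 matching atom.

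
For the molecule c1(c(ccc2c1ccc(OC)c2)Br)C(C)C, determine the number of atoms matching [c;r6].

10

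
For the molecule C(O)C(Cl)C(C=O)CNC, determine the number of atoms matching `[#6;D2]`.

The query [#6;D2] means: any carbon bonded to exactly two heavy atoms.
Check the 10 heavy atoms by environment: 3× C (D2) → match; 2× C (D3) → no; 2× O (D1) → no; 1× Cl (D1) → no; 1× N (D2) → no; 1× C (D1) → no.
That gives 3 matching atoms.

3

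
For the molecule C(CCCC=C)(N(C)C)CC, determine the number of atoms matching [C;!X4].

2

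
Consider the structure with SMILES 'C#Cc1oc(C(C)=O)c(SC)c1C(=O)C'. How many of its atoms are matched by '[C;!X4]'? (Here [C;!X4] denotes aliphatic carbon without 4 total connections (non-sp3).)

The query [C;!X4] means: aliphatic carbon that does not have four total connections.
Check the 15 heavy atoms by environment: 1× o (aromatic, X2) → no; 4× c (aromatic, X3) → no; 2× C (X3) → match; 2× O (X1) → no; 3× C (X4) → no; 1× S (X2) → no; 2× C (X2) → match.
Summing the matching environments: 2 + 2 = 4 matching atoms.

4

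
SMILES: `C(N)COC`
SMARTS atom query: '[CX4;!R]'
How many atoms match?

3

The query [CX4;!R] means: aliphatic carbon with four total connections, not in a ring.
Check the 5 heavy atoms by environment: 3× C (X4, acyclic) → match; 1× O (X2, acyclic) → no; 1× N (X3, acyclic) → no.
That gives 3 matching atoms.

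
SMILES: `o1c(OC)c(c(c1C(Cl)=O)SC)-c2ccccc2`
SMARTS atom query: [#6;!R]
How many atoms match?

3

The query [#6;!R] means: carbon not in any ring.
Check the 18 heavy atoms by environment: 1× o (aromatic, in 5-ring) → no; 4× c (aromatic, in 5-ring) → no; 2× O (acyclic) → no; 3× C (acyclic) → match; 1× S (acyclic) → no; 1× Cl (acyclic) → no; 6× c (aromatic, in 6-ring) → no.
That gives 3 matching atoms.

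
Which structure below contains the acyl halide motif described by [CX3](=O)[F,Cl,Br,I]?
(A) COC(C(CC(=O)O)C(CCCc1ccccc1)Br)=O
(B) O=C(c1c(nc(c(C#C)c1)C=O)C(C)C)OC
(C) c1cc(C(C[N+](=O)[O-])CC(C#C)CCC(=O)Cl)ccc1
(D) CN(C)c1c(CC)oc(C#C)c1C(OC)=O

C

[CX3](=O)[F,Cl,Br,I] describes a carbonyl carbon bonded to a halogen (an acyl halide).
(A) has a methyl-ester group (-C(=O)OCH3) but the carbonyl is bonded to -O-C, not to a halogen.
(B) has a methyl-ester group (-C(=O)OCH3) but the carbonyl is bonded to -O-C, not to a halogen.
(C) contains an acyl chloride (-C(=O)Cl), which satisfies every atom and bond constraint.
(D) has a methyl-ester group (-C(=O)OCH3) but the carbonyl is bonded to -O-C, not to a halogen.
So the answer is (C).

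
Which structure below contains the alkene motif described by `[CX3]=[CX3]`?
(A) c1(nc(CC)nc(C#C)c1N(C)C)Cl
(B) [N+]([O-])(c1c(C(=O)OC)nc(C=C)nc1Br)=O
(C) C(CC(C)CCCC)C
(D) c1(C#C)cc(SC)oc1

[CX3]=[CX3] describes a non-aromatic C=C double bond between two sp2 carbons (an alkene).
(A) has an ethyl group (-CH2CH3) but its C-C bond is a single bond between CX4 carbons, not CX3=CX3.
(B) contains a vinyl group (-CH=CH2), which satisfies every atom and bond constraint.
(C) has an ethyl group (-CH2CH3) but its C-C bond is a single bond between CX4 carbons, not CX3=CX3.
(D) has an ethynyl group (-C#CH) but the C-C bond is a triple bond, not a double bond.
So the answer is (B).

B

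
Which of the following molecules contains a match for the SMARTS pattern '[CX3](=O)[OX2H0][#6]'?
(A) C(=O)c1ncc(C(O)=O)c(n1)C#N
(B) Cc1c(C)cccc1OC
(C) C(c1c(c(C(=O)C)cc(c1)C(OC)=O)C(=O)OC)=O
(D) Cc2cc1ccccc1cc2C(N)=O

C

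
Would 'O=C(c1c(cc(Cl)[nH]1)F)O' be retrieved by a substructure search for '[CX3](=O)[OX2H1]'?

Yes

The pattern [CX3](=O)[OX2H1] describes an sp2 carbon double-bonded to O and single-bonded to an -OH oxygen — a carboxylic acid.
The molecule carries a carboxylic acid group (-C(=O)OH), whose atoms satisfy every constraint of the query, so the pattern matches.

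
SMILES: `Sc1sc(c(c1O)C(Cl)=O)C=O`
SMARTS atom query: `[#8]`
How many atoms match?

3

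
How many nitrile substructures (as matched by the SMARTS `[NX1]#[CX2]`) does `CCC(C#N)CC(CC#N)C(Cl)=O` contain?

2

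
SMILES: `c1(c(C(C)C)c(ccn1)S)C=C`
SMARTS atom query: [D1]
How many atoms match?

4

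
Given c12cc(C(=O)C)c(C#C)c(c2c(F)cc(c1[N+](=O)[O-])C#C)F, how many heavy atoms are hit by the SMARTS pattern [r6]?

10

Check the 22 heavy atoms by environment: 10× c (aromatic, in 6-ring) → match; 2× F (acyclic) → no; 6× C (acyclic) → no; 2× O (acyclic) → no; 1× N (charge +1, acyclic) → no; 1× O (charge -1, acyclic) → no.
That gives 10 matching atoms.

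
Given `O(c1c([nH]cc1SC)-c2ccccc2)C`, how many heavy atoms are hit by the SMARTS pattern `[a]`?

11

The query [a] means: a matches any aromatic atom.
Check the 15 heavy atoms by environment: 1× n (aromatic) → match; 10× c (aromatic) → match; 1× O → no; 2× C → no; 1× S → no.
Summing the matching environments: 1 + 10 = 11 matching atoms.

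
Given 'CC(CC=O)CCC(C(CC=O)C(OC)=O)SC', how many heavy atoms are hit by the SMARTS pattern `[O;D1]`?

3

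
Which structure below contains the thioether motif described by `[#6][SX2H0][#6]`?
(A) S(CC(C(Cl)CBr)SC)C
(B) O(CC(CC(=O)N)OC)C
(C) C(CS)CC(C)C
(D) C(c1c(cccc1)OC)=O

A

[#6][SX2H0][#6] describes an aliphatic sulfur bridging two carbons with no H on the sulfur (a thioether).
(A) contains a methylthio ether (-SCH3), which satisfies every atom and bond constraint.
(B) has a methoxy ether (-OCH3) but the bridging atom is O, not S.
(C) has a thiol (-SH) but the sulfur has H1, not H0 bridging two carbons.
(D) has a methoxy ether (-OCH3) but the bridging atom is O, not S.
So the answer is (A).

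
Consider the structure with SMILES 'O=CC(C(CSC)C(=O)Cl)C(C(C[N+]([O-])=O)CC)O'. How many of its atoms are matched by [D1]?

Check the 19 heavy atoms by environment: 4× C (D2) → no; 5× C (D3) → no; 4× O (D1) → match; 1× Cl (D1) → match; 1× N (charge +1, D3) → no; 1× O (charge -1, D1) → match; 2× C (D1) → match; 1× S (D2) → no.
Summing the matching environments: 4 + 1 + 1 + 2 = 8 matching atoms.

8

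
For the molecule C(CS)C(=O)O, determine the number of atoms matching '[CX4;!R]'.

2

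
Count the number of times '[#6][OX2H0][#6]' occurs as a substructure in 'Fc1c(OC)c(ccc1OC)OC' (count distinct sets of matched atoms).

3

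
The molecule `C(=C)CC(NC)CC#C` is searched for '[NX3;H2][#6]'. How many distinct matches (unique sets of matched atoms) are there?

[NX3;H2][#6] is the SMARTS for a primary amine: a trivalent nitrogen with two H attached to carbon.
The molecule has an N-methylamino group (-NHCH3), but the nitrogen bears two carbons and only one H (H1), not H2; nothing else fits, so there are 0 matches.

0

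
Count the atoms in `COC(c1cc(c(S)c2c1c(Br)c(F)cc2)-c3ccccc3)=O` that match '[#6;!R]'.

Check the 23 heavy atoms by environment: 16× c (aromatic, in 6-ring) → no; 1× F (acyclic) → no; 1× S (acyclic) → no; 2× C (acyclic) → match; 2× O (acyclic) → no; 1× Br (acyclic) → no.
That gives 2 matching atoms.

2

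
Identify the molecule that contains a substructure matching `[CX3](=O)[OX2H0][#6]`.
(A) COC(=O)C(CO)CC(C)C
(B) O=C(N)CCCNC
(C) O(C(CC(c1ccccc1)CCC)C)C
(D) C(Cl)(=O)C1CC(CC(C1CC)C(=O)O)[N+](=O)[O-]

A

[CX3](=O)[OX2H0][#6] describes a carbonyl carbon bonded to an oxygen that is itself bonded to carbon (no H on that O) (an ester).
(A) contains a methyl-ester group (-C(=O)OCH3), which satisfies every atom and bond constraint.
(B) has a primary amide (-C(=O)NH2) but the carbonyl is bonded to N, not to an O-C linkage.
(C) has a methoxy ether (-OCH3) but the ether oxygen is not adjacent to a C=O carbon.
(D) has a carboxylic acid group (-C(=O)OH) but the singly-bonded O carries H (OX2H1, not H0).
So the answer is (A).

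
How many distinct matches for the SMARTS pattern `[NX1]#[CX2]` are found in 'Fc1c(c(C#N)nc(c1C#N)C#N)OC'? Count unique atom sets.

3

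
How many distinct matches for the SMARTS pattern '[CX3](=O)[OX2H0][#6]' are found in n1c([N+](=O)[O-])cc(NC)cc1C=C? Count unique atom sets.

0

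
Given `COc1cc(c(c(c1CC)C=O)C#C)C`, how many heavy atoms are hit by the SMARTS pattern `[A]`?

9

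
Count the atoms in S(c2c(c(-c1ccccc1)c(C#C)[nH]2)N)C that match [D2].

8

The query [D2] means: atom with exactly two heavy-atom neighbours.
Check the 16 heavy atoms by environment: 1× n (aromatic, D2) → match; 5× c (aromatic, D3) → no; 1× C (D2) → match; 2× C (D1) → no; 5× c (aromatic, D2) → match; 1× S (D2) → match; 1× N (D1) → no.
Summing the matching environments: 1 + 1 + 5 + 1 = 8 matching atoms.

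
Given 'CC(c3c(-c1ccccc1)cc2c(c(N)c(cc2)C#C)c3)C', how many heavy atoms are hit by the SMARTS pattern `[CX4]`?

3

The query [CX4] means: C with X4: aliphatic carbon with exactly 4 total connections (bonds + H).
Check the 22 heavy atoms by environment: 16× c (aromatic, X3) → no; 3× C (X4) → match; 2× C (X2) → no; 1× N (X3) → no.
That gives 3 matching atoms.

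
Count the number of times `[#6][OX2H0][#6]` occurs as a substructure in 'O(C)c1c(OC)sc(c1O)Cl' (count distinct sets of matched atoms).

[#6][OX2H0][#6] is the SMARTS for an ether: an aliphatic oxygen bridging two carbons with no H on the oxygen.
The molecule carries 2 separate instances of a methoxy ether (-OCH3) meeting every constraint; each maps to a distinct set of atoms, giving 2 matches.

2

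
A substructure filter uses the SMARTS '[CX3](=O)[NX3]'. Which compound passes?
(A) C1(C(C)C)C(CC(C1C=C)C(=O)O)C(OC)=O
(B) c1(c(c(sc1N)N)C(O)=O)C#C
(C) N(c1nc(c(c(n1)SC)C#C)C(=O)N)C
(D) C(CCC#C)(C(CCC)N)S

[CX3](=O)[NX3] describes a carbonyl carbon bonded to a trivalent nitrogen (an amide).
(A) has a carboxylic acid group (-C(=O)OH) but the carbonyl is bonded to O, not to an NX3 nitrogen.
(B) has a carboxylic acid group (-C(=O)OH) but the carbonyl is bonded to O, not to an NX3 nitrogen.
(C) contains a primary amide (-C(=O)NH2), which satisfies every atom and bond constraint.
(D) has a primary amino group (-NH2) but the -NH2 is not attached to a carbonyl carbon.
So the answer is (C).

C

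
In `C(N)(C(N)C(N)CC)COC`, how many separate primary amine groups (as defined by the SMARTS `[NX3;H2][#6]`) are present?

[NX3;H2][#6] is the SMARTS for a primary amine: a trivalent nitrogen with two H attached to carbon.
The molecule carries 3 separate instances of a primary amino group (-NH2) meeting every constraint; each maps to a distinct set of atoms, giving 3 matches.

3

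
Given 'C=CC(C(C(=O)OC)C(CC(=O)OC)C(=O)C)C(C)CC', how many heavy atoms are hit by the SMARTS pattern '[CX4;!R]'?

11

The query [CX4;!R] means: aliphatic carbon with four total connections, not in a ring.
Check the 21 heavy atoms by environment: 11× C (X4, acyclic) → match; 5× C (X3, acyclic) → no; 3× O (X1, acyclic) → no; 2× O (X2, acyclic) → no.
That gives 11 matching atoms.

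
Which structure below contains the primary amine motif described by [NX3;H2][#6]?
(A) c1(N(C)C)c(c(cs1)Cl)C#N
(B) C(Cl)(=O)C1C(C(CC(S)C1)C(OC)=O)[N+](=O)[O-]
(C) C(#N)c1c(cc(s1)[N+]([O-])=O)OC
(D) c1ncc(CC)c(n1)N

[NX3;H2][#6] describes a trivalent nitrogen with two H attached to carbon (a primary amine).
(A) has a nitrile (-C#N) but the nitrogen is NX1 (triple-bonded), not NX3 with two H.
(B) has a nitro group (-[N+](=O)[O-]) but the nitrogen is [N+] with no H, not NX3H2.
(C) has a nitrile (-C#N) but the nitrogen is NX1 (triple-bonded), not NX3 with two H.
(D) contains a primary amino group (-NH2), which satisfies every atom and bond constraint.
So the answer is (D).

D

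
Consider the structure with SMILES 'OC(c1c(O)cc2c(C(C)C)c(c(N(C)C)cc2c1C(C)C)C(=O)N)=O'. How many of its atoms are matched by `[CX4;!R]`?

The query [CX4;!R] means: aliphatic carbon with four total connections, not in a ring.
Check the 26 heavy atoms by environment: 10× c (aromatic, X3, in 6-ring) → no; 2× O (X2, acyclic) → no; 2× N (X3, acyclic) → no; 8× C (X4, acyclic) → match; 2× C (X3, acyclic) → no; 2× O (X1, acyclic) → no.
That gives 8 matching atoms.

8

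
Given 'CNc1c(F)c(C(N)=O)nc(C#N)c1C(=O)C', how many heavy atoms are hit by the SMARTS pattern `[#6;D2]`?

The query [#6;D2] means: any carbon bonded to exactly two heavy atoms.
Check the 17 heavy atoms by environment: 1× n (aromatic, D2) → no; 5× c (aromatic, D3) → no; 2× C (D3) → no; 2× O (D1) → no; 2× N (D1) → no; 1× C (D2) → match; 1× N (D2) → no; 2× C (D1) → no; 1× F (D1) → no.
That gives 1 matching atom.

1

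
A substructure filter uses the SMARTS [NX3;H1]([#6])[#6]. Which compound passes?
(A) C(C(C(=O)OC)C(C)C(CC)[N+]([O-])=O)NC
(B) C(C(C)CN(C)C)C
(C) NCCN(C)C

[NX3;H1]([#6])[#6] describes a trivalent nitrogen with one H, bonded to two carbons (a secondary amine).
(A) contains an N-methylamino group (-NHCH3), which satisfies every atom and bond constraint.
(B) has a dimethylamino group (-N(CH3)2) but the nitrogen has H0, not H1.
(C) has a dimethylamino group (-N(CH3)2) but the nitrogen has H0, not H1.
So the answer is (A).

A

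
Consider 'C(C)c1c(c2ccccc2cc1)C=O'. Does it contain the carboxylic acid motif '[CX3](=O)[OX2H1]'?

No

The pattern [CX3](=O)[OX2H1] describes an sp2 carbon double-bonded to O and single-bonded to an -OH oxygen — a carboxylic acid.
The closest candidate here is an aldehyde (-CHO), but there is no singly-bonded oxygen on the carbonyl carbon. No other fragment satisfies the full query, so there is no match.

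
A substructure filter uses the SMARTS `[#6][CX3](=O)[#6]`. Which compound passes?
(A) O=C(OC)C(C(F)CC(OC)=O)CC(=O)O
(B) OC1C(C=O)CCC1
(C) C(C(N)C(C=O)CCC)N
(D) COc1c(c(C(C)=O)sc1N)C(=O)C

[#6][CX3](=O)[#6] describes a carbonyl carbon (no H) flanked by two carbons (a ketone).
(A) has a methyl-ester group (-C(=O)OCH3) but one neighbour of the carbonyl carbon is O, not C.
(B) has an aldehyde (-CHO) but the carbonyl carbon has H1, so it is not flanked by two carbons.
(C) has an aldehyde (-CHO) but the carbonyl carbon has H1, so it is not flanked by two carbons.
(D) contains an acetyl/ketone group (-C(=O)CH3), which satisfies every atom and bond constraint.
So the answer is (D).

D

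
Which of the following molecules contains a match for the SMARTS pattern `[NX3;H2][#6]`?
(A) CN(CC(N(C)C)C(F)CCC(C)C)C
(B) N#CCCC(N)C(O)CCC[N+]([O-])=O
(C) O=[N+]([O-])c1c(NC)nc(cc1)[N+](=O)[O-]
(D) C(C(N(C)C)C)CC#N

B

[NX3;H2][#6] describes a trivalent nitrogen with two H attached to carbon (a primary amine).
(A) has a dimethylamino group (-N(CH3)2) but the nitrogen has H0, not H2.
(B) contains a primary amino group (-NH2), which satisfies every atom and bond constraint.
(C) has an N-methylamino group (-NHCH3) but the nitrogen bears two carbons and only one H (H1), not H2.
(D) has a nitrile (-C#N) but the nitrogen is NX1 (triple-bonded), not NX3 with two H.
So the answer is (B).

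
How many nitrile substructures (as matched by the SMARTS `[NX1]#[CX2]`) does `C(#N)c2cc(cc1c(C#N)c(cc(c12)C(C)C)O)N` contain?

[NX1]#[CX2] is the SMARTS for a nitrile: a nitrogen triple-bonded to a two-connected carbon.
The molecule carries 2 separate instances of a nitrile (-C#N) meeting every constraint; each maps to a distinct set of atoms, giving 2 matches.

2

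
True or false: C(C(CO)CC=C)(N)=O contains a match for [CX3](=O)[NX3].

True

The pattern [CX3](=O)[NX3] describes a carbonyl carbon bonded to a trivalent nitrogen — an amide.
The molecule carries a primary amide (-C(=O)NH2), whose atoms satisfy every constraint of the query, so the pattern matches.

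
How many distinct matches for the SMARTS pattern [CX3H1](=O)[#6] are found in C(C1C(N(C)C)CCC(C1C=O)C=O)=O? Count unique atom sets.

[CX3H1](=O)[#6] is the SMARTS for an aldehyde: an sp2 carbon with one H, double-bonded to O and single-bonded to carbon.
The molecule carries 3 separate instances of an aldehyde (-CHO) meeting every constraint; each maps to a distinct set of atoms, giving 3 matches.

3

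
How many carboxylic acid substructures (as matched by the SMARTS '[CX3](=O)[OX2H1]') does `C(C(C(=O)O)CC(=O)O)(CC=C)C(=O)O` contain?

3

[CX3](=O)[OX2H1] is the SMARTS for a carboxylic acid: an sp2 carbon double-bonded to O and single-bonded to an -OH oxygen.
The molecule carries 3 separate instances of a carboxylic acid group (-C(=O)OH) meeting every constraint; each maps to a distinct set of atoms, giving 3 matches.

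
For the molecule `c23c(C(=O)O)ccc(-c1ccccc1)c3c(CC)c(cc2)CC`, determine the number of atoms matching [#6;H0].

8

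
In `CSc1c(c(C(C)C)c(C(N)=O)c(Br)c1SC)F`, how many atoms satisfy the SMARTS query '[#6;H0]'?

7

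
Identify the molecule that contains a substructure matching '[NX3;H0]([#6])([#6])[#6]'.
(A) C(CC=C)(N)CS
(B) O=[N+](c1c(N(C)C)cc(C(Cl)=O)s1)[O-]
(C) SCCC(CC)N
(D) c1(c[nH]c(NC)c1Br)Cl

B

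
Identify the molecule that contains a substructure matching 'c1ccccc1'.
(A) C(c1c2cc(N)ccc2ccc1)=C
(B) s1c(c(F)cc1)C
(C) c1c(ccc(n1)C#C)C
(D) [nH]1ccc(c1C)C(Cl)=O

A

c1ccccc1 describes six aromatic carbons in a ring (a benzene ring).
(A) contains the required atom environment, so the pattern matches.
(B) has a methyl group (-CH3) but no six-membered all-carbon aromatic ring is present.
(C) has a methyl group (-CH3) but no six-membered all-carbon aromatic ring is present.
(D) has a methyl group (-CH3) but no six-membered all-carbon aromatic ring is present.
So the answer is (A).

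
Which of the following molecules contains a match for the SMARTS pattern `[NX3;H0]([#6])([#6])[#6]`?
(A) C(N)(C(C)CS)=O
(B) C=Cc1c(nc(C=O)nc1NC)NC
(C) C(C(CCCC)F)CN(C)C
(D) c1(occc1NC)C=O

C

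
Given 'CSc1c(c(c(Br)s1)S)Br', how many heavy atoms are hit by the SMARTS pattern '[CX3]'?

0

Check the 10 heavy atoms by environment: 1× s (aromatic, X2) → no; 4× c (aromatic, X3) → no; 2× S (X2) → no; 1× C (X4) → no; 2× Br (X1) → no.
No environment satisfies the query, so 0 matching atoms.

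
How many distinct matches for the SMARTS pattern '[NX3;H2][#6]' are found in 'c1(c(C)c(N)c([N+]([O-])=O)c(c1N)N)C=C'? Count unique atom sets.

[NX3;H2][#6] is the SMARTS for a primary amine: a trivalent nitrogen with two H attached to carbon.
The molecule carries 3 separate instances of a primary amino group (-NH2) meeting every constraint; each maps to a distinct set of atoms, giving 3 matches.

3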